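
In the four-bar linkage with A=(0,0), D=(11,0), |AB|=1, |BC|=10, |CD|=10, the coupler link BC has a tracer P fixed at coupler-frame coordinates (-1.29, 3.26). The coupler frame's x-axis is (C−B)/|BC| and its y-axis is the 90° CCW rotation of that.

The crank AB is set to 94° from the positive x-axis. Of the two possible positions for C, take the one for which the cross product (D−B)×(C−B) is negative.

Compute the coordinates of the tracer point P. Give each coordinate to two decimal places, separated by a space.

A=(0,0), D=(11.00,0)
B = A + 1.00·(cos94°, sin94°) = (-0.0698, 0.9976)
|BD| = 11.1146
circle(B,10.00) ∩ circle(D,10.00): a=5.5573, h=8.3136
  candidates: C₊=(6.2113,8.7789) cross=92.403; C₋=(4.7190,-7.7813) cross=-92.403
  mode - wants cross < 0 → take C=(4.7190,-7.7813) (cross=-92.403)
ex = (C−B)/|BC| = (0.4789,-0.8779); ey = (0.8779,0.4789)
P = B + -1.29·ex + 3.26·ey = (2.1744,3.6912)

2.17 3.69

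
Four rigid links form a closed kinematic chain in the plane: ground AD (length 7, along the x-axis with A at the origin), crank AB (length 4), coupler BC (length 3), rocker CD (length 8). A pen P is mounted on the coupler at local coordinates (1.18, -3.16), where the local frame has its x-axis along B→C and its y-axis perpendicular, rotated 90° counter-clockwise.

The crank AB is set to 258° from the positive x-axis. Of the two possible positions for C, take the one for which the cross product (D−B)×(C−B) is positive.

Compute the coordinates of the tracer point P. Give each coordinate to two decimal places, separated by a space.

A=(0,0), D=(7.00,0)
B = A + 4.00·(cos258°, sin258°) = (-0.8316, -3.9126)
|BD| = 8.7546
circle(B,3.00) ∩ circle(D,8.00): a=1.2361, h=2.7335
  candidates: C₊=(-0.9475,-0.9148) cross=23.931; C₋=(1.4958,-5.8055) cross=-23.931
  mode + wants cross > 0 → take C=(-0.9475,-0.9148) (cross=23.931)
ex = (C−B)/|BC| = (-0.0386,0.9993); ey = (-0.9993,-0.0386)
P = B + 1.18·ex + -3.16·ey = (2.2804,-2.6114)

2.28 -2.61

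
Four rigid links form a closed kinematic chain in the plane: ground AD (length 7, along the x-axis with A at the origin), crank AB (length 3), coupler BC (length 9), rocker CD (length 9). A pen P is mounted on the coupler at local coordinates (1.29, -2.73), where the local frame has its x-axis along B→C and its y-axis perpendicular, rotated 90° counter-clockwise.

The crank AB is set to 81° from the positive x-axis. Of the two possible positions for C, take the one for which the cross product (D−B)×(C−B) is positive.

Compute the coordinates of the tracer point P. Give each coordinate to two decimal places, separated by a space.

3.26 1.80

A=(0,0), D=(7.00,0)
B = A + 3.00·(cos81°, sin81°) = (0.4693, 2.9631)
|BD| = 7.1715
circle(B,9.00) ∩ circle(D,9.00): a=3.5857, h=8.2549
  candidates: C₊=(7.1453,8.9988) cross=59.199; C₋=(0.3240,-6.0358) cross=-59.199
  mode + wants cross > 0 → take C=(7.1453,8.9988) (cross=59.199)
ex = (C−B)/|BC| = (0.7418,0.6706); ey = (-0.6706,0.7418)
P = B + 1.29·ex + -2.73·ey = (3.2571,1.8031)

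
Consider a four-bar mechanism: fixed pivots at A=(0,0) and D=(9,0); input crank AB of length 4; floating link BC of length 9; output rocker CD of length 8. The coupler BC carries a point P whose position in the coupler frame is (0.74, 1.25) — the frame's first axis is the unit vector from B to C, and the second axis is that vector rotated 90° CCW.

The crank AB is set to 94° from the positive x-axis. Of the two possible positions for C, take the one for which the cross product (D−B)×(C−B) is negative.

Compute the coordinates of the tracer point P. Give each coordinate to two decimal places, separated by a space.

A=(0,0), D=(9.00,0)
B = A + 4.00·(cos94°, sin94°) = (-0.2790, 3.9903)
|BD| = 10.1006
circle(B,9.00) ∩ circle(D,8.00): a=5.8918, h=6.8034
  candidates: C₊=(7.8213,7.9127) cross=68.719; C₋=(2.4459,-4.5873) cross=-68.719
  mode - wants cross < 0 → take C=(2.4459,-4.5873) (cross=-68.719)
ex = (C−B)/|BC| = (0.3028,-0.9531); ey = (0.9531,0.3028)
P = B + 0.74·ex + 1.25·ey = (1.1364,3.6634)

1.14 3.66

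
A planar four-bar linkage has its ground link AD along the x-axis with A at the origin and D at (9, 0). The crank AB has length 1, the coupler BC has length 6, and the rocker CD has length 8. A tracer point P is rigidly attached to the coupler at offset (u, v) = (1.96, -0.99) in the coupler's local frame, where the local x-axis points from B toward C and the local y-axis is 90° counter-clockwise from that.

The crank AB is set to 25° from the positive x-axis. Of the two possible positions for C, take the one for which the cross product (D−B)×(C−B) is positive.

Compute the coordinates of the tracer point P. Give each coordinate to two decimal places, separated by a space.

2.65 1.76

A=(0,0), D=(9.00,0)
B = A + 1.00·(cos25°, sin25°) = (0.9063, 0.4226)
|BD| = 8.1047
circle(B,6.00) ∩ circle(D,8.00): a=2.3250, h=5.5312
  candidates: C₊=(3.5165,5.8251) cross=44.829; C₋=(2.9397,-5.2223) cross=-44.829
  mode + wants cross > 0 → take C=(3.5165,5.8251) (cross=44.829)
ex = (C−B)/|BC| = (0.4350,0.9004); ey = (-0.9004,0.4350)
P = B + 1.96·ex + -0.99·ey = (2.6504,1.7567)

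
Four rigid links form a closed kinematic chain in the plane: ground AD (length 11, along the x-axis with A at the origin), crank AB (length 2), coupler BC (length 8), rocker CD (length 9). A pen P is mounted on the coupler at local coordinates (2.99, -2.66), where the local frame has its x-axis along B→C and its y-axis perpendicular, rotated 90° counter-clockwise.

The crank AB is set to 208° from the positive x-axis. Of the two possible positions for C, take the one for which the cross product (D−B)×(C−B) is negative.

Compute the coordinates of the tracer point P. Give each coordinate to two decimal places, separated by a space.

-1.18 -4.90

A=(0,0), D=(11.00,0)
B = A + 2.00·(cos208°, sin208°) = (-1.7659, -0.9389)
|BD| = 12.8004
circle(B,8.00) ∩ circle(D,9.00): a=5.7361, h=5.5764
  candidates: C₊=(3.5458,5.0432) cross=71.380; C₋=(4.3638,-6.0796) cross=-71.380
  mode - wants cross < 0 → take C=(4.3638,-6.0796) (cross=-71.380)
ex = (C−B)/|BC| = (0.7662,-0.6426); ey = (0.6426,0.7662)
P = B + 2.99·ex + -2.66·ey = (-1.1842,-4.8984)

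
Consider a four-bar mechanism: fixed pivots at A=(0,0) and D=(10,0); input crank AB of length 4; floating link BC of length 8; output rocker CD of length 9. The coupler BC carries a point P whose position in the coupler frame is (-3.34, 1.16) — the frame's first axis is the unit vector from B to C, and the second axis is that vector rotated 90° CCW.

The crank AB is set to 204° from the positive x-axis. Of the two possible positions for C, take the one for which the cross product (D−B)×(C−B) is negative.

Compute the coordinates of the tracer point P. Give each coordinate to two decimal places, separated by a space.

A=(0,0), D=(10.00,0)
B = A + 4.00·(cos204°, sin204°) = (-3.6542, -1.6269)
|BD| = 13.7508
circle(B,8.00) ∩ circle(D,9.00): a=6.2572, h=4.9847
  candidates: C₊=(1.9693,4.0631) cross=68.543; C₋=(3.1489,-5.8363) cross=-68.543
  mode - wants cross < 0 → take C=(3.1489,-5.8363) (cross=-68.543)
ex = (C−B)/|BC| = (0.8504,-0.5262); ey = (0.5262,0.8504)
P = B + -3.34·ex + 1.16·ey = (-5.8841,1.1169)

-5.88 1.12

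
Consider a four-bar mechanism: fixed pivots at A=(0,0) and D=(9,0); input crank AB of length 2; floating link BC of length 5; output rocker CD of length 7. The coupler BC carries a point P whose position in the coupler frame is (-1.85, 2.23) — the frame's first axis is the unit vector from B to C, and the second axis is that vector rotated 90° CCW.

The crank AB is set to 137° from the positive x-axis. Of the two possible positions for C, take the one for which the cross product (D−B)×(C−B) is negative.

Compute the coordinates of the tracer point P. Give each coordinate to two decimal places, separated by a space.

-1.37 4.26

A=(0,0), D=(9.00,0)
B = A + 2.00·(cos137°, sin137°) = (-1.4627, 1.3640)
|BD| = 10.5512
circle(B,5.00) ∩ circle(D,7.00): a=4.1383, h=2.8061
  candidates: C₊=(3.0036,3.6116) cross=29.608; C₋=(2.2781,-1.9536) cross=-29.608
  mode - wants cross < 0 → take C=(2.2781,-1.9536) (cross=-29.608)
ex = (C−B)/|BC| = (0.7482,-0.6635); ey = (0.6635,0.7482)
P = B + -1.85·ex + 2.23·ey = (-1.3672,4.2599)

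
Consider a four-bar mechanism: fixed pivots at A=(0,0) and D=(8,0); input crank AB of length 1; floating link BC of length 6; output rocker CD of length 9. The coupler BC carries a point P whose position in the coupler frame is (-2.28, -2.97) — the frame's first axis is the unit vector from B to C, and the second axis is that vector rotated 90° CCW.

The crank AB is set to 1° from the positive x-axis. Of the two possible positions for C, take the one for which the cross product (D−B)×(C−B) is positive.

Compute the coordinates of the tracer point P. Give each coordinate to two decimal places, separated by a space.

3.85 -2.41

A=(0,0), D=(8.00,0)
B = A + 1.00·(cos1°, sin1°) = (0.9998, 0.0175)
|BD| = 7.0002
circle(B,6.00) ∩ circle(D,9.00): a=0.2859, h=5.9932
  candidates: C₊=(1.3007,6.0099) cross=41.953; C₋=(1.2708,-5.9764) cross=-41.953
  mode + wants cross > 0 → take C=(1.3007,6.0099) (cross=41.953)
ex = (C−B)/|BC| = (0.0501,0.9987); ey = (-0.9987,0.0501)
P = B + -2.28·ex + -2.97·ey = (3.8518,-2.4086)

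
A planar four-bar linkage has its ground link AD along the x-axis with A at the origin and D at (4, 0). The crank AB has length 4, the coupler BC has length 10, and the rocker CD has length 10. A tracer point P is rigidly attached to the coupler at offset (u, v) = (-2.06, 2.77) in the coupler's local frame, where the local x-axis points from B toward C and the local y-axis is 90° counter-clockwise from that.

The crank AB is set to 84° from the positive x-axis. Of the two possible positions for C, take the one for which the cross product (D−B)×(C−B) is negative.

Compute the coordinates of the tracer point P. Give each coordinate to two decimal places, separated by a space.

A=(0,0), D=(4.00,0)
B = A + 4.00·(cos84°, sin84°) = (0.4181, 3.9781)
|BD| = 5.3530
circle(B,10.00) ∩ circle(D,10.00): a=2.6765, h=9.6352
  candidates: C₊=(9.3694,8.4362) cross=51.577; C₋=(-4.9513,-4.4581) cross=-51.577
  mode - wants cross < 0 → take C=(-4.9513,-4.4581) (cross=-51.577)
ex = (C−B)/|BC| = (-0.5369,-0.8436); ey = (0.8436,-0.5369)
P = B + -2.06·ex + 2.77·ey = (3.8610,4.2286)

3.86 4.23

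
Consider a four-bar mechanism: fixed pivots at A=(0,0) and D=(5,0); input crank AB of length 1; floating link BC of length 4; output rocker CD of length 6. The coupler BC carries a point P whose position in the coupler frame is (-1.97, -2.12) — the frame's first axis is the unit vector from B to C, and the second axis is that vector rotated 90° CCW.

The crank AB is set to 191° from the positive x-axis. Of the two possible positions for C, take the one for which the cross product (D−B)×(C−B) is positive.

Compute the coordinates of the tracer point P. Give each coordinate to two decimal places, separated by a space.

0.45 -2.71

A=(0,0), D=(5.00,0)
B = A + 1.00·(cos191°, sin191°) = (-0.9816, -0.1908)
|BD| = 5.9847
circle(B,4.00) ∩ circle(D,6.00): a=1.3214, h=3.7754
  candidates: C₊=(0.2187,3.6248) cross=22.595; C₋=(0.4595,-3.9222) cross=-22.595
  mode + wants cross > 0 → take C=(0.2187,3.6248) (cross=22.595)
ex = (C−B)/|BC| = (0.3001,0.9539); ey = (-0.9539,0.3001)
P = B + -1.97·ex + -2.12·ey = (0.4495,-2.7062)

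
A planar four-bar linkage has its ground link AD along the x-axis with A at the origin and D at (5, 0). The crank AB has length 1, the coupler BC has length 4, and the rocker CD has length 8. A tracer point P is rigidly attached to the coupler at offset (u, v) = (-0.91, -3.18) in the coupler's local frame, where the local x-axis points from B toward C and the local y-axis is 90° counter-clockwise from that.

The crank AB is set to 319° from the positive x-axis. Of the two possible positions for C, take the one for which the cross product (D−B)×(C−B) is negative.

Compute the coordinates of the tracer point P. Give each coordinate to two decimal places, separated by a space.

-0.57 2.38

A=(0,0), D=(5.00,0)
B = A + 1.00·(cos319°, sin319°) = (0.7547, -0.6561)
|BD| = 4.2957
circle(B,4.00) ∩ circle(D,8.00): a=-3.4392, h=2.0426
  candidates: C₊=(-2.9561,0.8373) cross=8.774; C₋=(-2.3322,-3.1999) cross=-8.774
  mode - wants cross < 0 → take C=(-2.3322,-3.1999) (cross=-8.774)
ex = (C−B)/|BC| = (-0.7717,-0.6360); ey = (0.6360,-0.7717)
P = B + -0.91·ex + -3.18·ey = (-0.5654,2.3767)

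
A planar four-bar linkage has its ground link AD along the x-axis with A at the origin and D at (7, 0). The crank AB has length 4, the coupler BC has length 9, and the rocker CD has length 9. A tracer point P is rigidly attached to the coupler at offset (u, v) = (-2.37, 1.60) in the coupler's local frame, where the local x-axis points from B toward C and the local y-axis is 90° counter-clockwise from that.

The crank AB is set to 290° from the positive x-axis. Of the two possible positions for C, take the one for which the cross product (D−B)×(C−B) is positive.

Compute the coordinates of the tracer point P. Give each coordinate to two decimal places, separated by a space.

A=(0,0), D=(7.00,0)
B = A + 4.00·(cos290°, sin290°) = (1.3681, -3.7588)
|BD| = 6.7710
circle(B,9.00) ∩ circle(D,9.00): a=3.3855, h=8.3390
  candidates: C₊=(-0.4451,5.0567) cross=56.463; C₋=(8.8132,-8.8155) cross=-56.463
  mode + wants cross > 0 → take C=(-0.4451,5.0567) (cross=56.463)
ex = (C−B)/|BC| = (-0.2015,0.9795); ey = (-0.9795,-0.2015)
P = B + -2.37·ex + 1.60·ey = (0.2784,-6.4025)

0.28 -6.40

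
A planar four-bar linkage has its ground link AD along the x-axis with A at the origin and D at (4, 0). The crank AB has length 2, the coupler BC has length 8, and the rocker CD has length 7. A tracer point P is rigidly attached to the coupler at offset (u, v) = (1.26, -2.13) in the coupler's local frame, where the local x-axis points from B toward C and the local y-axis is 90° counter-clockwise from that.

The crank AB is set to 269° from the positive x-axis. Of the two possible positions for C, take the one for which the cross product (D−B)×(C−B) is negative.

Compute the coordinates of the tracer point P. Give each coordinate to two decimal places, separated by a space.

-0.20 -4.47

A=(0,0), D=(4.00,0)
B = A + 2.00·(cos269°, sin269°) = (-0.0349, -1.9997)
|BD| = 4.5032
circle(B,8.00) ∩ circle(D,7.00): a=3.9171, h=6.9754
  candidates: C₊=(0.3773,5.9897) cross=31.412; C₋=(6.5723,-6.5103) cross=-31.412
  mode - wants cross < 0 → take C=(6.5723,-6.5103) (cross=-31.412)
ex = (C−B)/|BC| = (0.8259,-0.5638); ey = (0.5638,0.8259)
P = B + 1.26·ex + -2.13·ey = (-0.1952,-4.4693)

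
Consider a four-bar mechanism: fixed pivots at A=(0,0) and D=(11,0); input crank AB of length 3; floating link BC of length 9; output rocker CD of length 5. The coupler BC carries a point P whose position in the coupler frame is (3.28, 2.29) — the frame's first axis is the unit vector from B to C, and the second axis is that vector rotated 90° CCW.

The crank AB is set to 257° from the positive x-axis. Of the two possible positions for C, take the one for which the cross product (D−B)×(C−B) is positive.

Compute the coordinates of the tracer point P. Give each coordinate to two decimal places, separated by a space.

A=(0,0), D=(11.00,0)
B = A + 3.00·(cos257°, sin257°) = (-0.6749, -2.9231)
|BD| = 12.0352
circle(B,9.00) ∩ circle(D,5.00): a=8.3441, h=3.3728
  candidates: C₊=(6.6002,2.3753) cross=40.592; C₋=(8.2386,-4.1683) cross=-40.592
  mode + wants cross > 0 → take C=(6.6002,2.3753) (cross=40.592)
ex = (C−B)/|BC| = (0.8083,0.5887); ey = (-0.5887,0.8083)
P = B + 3.28·ex + 2.29·ey = (0.6284,0.8590)

0.63 0.86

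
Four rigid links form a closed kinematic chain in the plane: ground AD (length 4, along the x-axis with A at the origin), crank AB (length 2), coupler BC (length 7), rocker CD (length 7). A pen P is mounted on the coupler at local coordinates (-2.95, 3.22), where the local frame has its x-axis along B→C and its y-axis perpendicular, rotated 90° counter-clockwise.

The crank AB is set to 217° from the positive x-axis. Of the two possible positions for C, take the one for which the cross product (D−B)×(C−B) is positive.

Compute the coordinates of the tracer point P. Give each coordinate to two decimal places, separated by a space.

-5.36 -3.42

A=(0,0), D=(4.00,0)
B = A + 2.00·(cos217°, sin217°) = (-1.5973, -1.2036)
|BD| = 5.7252
circle(B,7.00) ∩ circle(D,7.00): a=2.8626, h=6.3879
  candidates: C₊=(-0.1416,5.6433) cross=36.572; C₋=(2.5443,-6.8470) cross=-36.572
  mode + wants cross > 0 → take C=(-0.1416,5.6433) (cross=36.572)
ex = (C−B)/|BC| = (0.2080,0.9781); ey = (-0.9781,0.2080)
P = B + -2.95·ex + 3.22·ey = (-5.3603,-3.4195)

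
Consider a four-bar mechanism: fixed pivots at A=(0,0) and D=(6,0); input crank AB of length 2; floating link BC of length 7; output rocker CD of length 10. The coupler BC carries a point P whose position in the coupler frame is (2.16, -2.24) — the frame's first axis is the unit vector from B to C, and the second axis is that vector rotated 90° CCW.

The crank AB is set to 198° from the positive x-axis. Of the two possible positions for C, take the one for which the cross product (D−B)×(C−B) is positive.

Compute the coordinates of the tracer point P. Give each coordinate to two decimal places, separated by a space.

A=(0,0), D=(6.00,0)
B = A + 2.00·(cos198°, sin198°) = (-1.9021, -0.6180)
|BD| = 7.9262
circle(B,7.00) ∩ circle(D,10.00): a=0.7460, h=6.9601
  candidates: C₊=(-1.7011,6.3791) cross=55.168; C₋=(-0.6157,-7.4988) cross=-55.168
  mode + wants cross > 0 → take C=(-1.7011,6.3791) (cross=55.168)
ex = (C−B)/|BC| = (0.0287,0.9996); ey = (-0.9996,0.0287)
P = B + 2.16·ex + -2.24·ey = (0.3990,1.4768)

0.40 1.48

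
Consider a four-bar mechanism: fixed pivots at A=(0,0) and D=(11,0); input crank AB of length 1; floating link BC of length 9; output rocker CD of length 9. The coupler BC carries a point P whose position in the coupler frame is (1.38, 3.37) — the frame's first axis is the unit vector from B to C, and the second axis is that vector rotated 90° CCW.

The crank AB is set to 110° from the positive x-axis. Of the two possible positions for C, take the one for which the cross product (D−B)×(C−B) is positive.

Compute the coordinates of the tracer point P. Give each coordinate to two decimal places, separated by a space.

-1.81 4.27

A=(0,0), D=(11.00,0)
B = A + 1.00·(cos110°, sin110°) = (-0.3420, 0.9397)
|BD| = 11.3809
circle(B,9.00) ∩ circle(D,9.00): a=5.6904, h=6.9727
  candidates: C₊=(5.9047,7.4188) cross=79.356; C₋=(4.7533,-6.4791) cross=-79.356
  mode + wants cross > 0 → take C=(5.9047,7.4188) (cross=79.356)
ex = (C−B)/|BC| = (0.6941,0.7199); ey = (-0.7199,0.6941)
P = B + 1.38·ex + 3.37·ey = (-1.8102,4.2722)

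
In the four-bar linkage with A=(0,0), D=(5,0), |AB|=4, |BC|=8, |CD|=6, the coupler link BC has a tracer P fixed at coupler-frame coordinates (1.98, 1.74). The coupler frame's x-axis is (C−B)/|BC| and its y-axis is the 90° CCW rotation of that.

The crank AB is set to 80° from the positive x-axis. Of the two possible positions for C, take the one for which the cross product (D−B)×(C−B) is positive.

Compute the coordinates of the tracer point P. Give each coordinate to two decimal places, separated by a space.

2.49 5.87

A=(0,0), D=(5.00,0)
B = A + 4.00·(cos80°, sin80°) = (0.6946, 3.9392)
|BD| = 5.8356
circle(B,8.00) ∩ circle(D,6.00): a=5.3169, h=5.9775
  candidates: C₊=(8.6523,4.7603) cross=34.882; C₋=(0.5822,-4.0600) cross=-34.882
  mode + wants cross > 0 → take C=(8.6523,4.7603) (cross=34.882)
ex = (C−B)/|BC| = (0.9947,0.1026); ey = (-0.1026,0.9947)
P = B + 1.98·ex + 1.74·ey = (2.4856,5.8733)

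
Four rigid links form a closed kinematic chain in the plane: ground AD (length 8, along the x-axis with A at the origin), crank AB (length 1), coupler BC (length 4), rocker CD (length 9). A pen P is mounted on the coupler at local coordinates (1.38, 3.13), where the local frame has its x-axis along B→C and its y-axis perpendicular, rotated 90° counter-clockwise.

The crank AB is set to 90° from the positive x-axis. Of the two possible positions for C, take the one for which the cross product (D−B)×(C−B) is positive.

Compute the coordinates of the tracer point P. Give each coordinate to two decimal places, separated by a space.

A=(0,0), D=(8.00,0)
B = A + 1.00·(cos90°, sin90°) = (0.0000, 1.0000)
|BD| = 8.0623
circle(B,4.00) ∩ circle(D,9.00): a=-0.0000, h=4.0000
  candidates: C₊=(0.4961,4.9691) cross=32.249; C₋=(-0.4961,-2.9691) cross=-32.249
  mode + wants cross > 0 → take C=(0.4961,4.9691) (cross=32.249)
ex = (C−B)/|BC| = (0.1240,0.9923); ey = (-0.9923,0.1240)
P = B + 1.38·ex + 3.13·ey = (-2.9347,2.7576)

-2.93 2.76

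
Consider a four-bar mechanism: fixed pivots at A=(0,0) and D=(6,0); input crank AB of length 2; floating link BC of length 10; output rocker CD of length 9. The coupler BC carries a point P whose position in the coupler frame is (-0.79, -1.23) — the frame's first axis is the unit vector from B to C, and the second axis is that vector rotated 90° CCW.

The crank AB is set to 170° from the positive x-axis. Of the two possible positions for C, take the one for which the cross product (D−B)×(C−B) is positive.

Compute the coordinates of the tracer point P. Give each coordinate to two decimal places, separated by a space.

A=(0,0), D=(6.00,0)
B = A + 2.00·(cos170°, sin170°) = (-1.9696, 0.3473)
|BD| = 7.9772
circle(B,10.00) ∩ circle(D,9.00): a=5.1795, h=8.5541
  candidates: C₊=(3.5774,8.6678) cross=68.238; C₋=(2.8325,-8.4242) cross=-68.238
  mode + wants cross > 0 → take C=(3.5774,8.6678) (cross=68.238)
ex = (C−B)/|BC| = (0.5547,0.8321); ey = (-0.8321,0.5547)
P = B + -0.79·ex + -1.23·ey = (-1.3844,-0.9923)

-1.38 -0.99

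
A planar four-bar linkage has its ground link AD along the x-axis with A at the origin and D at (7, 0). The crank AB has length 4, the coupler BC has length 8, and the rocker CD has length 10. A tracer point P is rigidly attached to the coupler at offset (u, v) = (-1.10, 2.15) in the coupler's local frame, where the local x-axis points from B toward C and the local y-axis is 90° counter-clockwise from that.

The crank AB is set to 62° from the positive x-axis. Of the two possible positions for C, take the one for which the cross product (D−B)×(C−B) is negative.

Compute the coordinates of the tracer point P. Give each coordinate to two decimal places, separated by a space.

4.28 3.28

A=(0,0), D=(7.00,0)
B = A + 4.00·(cos62°, sin62°) = (1.8779, 3.5318)
|BD| = 6.2217
circle(B,8.00) ∩ circle(D,10.00): a=0.2178, h=7.9970
  candidates: C₊=(6.5967,9.9919) cross=49.755; C₋=(-2.4824,-3.1755) cross=-49.755
  mode - wants cross < 0 → take C=(-2.4824,-3.1755) (cross=-49.755)
ex = (C−B)/|BC| = (-0.5450,-0.8384); ey = (0.8384,-0.5450)
P = B + -1.10·ex + 2.15·ey = (4.2800,3.2822)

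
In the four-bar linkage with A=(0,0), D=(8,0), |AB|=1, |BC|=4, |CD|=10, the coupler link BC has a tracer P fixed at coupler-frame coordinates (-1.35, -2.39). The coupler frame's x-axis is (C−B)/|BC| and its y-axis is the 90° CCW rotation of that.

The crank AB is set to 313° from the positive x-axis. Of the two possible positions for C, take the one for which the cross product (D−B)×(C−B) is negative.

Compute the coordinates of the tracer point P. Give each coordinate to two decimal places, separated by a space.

-0.92 1.50

A=(0,0), D=(8.00,0)
B = A + 1.00·(cos313°, sin313°) = (0.6820, -0.7314)
|BD| = 7.3545
circle(B,4.00) ∩ circle(D,10.00): a=-2.0336, h=3.4445
  candidates: C₊=(-1.6840,2.4938) cross=25.332; C₋=(-0.9990,-4.3610) cross=-25.332
  mode - wants cross < 0 → take C=(-0.9990,-4.3610) (cross=-25.332)
ex = (C−B)/|BC| = (-0.4202,-0.9074); ey = (0.9074,-0.4202)
P = B + -1.35·ex + -2.39·ey = (-0.9194,1.4980)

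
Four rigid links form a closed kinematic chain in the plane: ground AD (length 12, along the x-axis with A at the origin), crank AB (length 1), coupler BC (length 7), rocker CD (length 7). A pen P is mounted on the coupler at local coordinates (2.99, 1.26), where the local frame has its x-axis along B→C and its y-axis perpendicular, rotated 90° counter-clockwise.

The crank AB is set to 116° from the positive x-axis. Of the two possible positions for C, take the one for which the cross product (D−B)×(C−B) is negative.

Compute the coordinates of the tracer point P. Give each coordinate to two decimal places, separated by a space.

A=(0,0), D=(12.00,0)
B = A + 1.00·(cos116°, sin116°) = (-0.4384, 0.8988)
|BD| = 12.4708
circle(B,7.00) ∩ circle(D,7.00): a=6.2354, h=3.1812
  candidates: C₊=(6.0101,3.6223) cross=39.672; C₋=(5.5515,-2.7235) cross=-39.672
  mode - wants cross < 0 → take C=(5.5515,-2.7235) (cross=-39.672)
ex = (C−B)/|BC| = (0.8557,-0.5175); ey = (0.5175,0.8557)
P = B + 2.99·ex + 1.26·ey = (2.7722,0.4297)

2.77 0.43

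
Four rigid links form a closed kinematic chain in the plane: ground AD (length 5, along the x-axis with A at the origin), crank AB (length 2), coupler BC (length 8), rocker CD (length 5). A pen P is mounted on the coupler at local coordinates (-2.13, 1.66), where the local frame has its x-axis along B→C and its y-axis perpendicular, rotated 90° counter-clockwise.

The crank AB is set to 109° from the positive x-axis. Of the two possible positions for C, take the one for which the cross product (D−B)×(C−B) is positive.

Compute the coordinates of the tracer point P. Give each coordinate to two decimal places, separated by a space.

-3.22 2.72

A=(0,0), D=(5.00,0)
B = A + 2.00·(cos109°, sin109°) = (-0.6511, 1.8910)
|BD| = 5.9591
circle(B,8.00) ∩ circle(D,5.00): a=6.2519, h=4.9914
  candidates: C₊=(6.8615,4.6405) cross=29.745; C₋=(3.6936,-4.8263) cross=-29.745
  mode + wants cross > 0 → take C=(6.8615,4.6405) (cross=29.745)
ex = (C−B)/|BC| = (0.9391,0.3437); ey = (-0.3437,0.9391)
P = B + -2.13·ex + 1.66·ey = (-3.2219,2.7179)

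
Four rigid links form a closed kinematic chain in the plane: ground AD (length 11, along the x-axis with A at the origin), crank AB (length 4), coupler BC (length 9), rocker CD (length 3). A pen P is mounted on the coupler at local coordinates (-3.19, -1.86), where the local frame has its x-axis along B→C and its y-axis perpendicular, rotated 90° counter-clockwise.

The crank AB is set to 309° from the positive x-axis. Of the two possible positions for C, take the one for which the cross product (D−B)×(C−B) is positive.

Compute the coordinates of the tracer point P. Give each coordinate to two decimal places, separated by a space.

1.23 -6.57

A=(0,0), D=(11.00,0)
B = A + 4.00·(cos309°, sin309°) = (2.5173, -3.1086)
|BD| = 9.0344
circle(B,9.00) ∩ circle(D,3.00): a=8.5020, h=2.9524
  candidates: C₊=(9.4842,2.5889) cross=26.673; C₋=(11.5160,-2.9553) cross=-26.673
  mode + wants cross > 0 → take C=(9.4842,2.5889) (cross=26.673)
ex = (C−B)/|BC| = (0.7741,0.6331); ey = (-0.6331,0.7741)
P = B + -3.19·ex + -1.86·ey = (1.2254,-6.5679)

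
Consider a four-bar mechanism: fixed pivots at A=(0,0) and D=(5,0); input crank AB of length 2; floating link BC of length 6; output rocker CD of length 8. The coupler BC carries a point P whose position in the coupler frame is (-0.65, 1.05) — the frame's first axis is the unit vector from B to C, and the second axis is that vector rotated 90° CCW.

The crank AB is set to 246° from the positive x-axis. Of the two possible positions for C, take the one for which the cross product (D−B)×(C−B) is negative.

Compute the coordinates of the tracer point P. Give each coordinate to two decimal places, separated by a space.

A=(0,0), D=(5.00,0)
B = A + 2.00·(cos246°, sin246°) = (-0.8135, -1.8271)
|BD| = 6.0938
circle(B,6.00) ∩ circle(D,8.00): a=0.7495, h=5.9530
  candidates: C₊=(-1.8833,4.0768) cross=36.277; C₋=(1.6864,-7.2815) cross=-36.277
  mode - wants cross < 0 → take C=(1.6864,-7.2815) (cross=-36.277)
ex = (C−B)/|BC| = (0.4166,-0.9091); ey = (0.9091,0.4166)
P = B + -0.65·ex + 1.05·ey = (-0.1298,-0.7987)

-0.13 -0.80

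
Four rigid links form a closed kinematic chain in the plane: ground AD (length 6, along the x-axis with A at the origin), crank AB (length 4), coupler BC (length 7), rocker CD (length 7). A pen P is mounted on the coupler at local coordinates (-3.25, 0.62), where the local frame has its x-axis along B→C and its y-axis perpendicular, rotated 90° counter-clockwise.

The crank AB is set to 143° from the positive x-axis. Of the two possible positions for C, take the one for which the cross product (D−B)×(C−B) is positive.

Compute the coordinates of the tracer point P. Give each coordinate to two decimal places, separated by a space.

-6.27 1.18

A=(0,0), D=(6.00,0)
B = A + 4.00·(cos143°, sin143°) = (-3.1945, 2.4073)
|BD| = 9.5044
circle(B,7.00) ∩ circle(D,7.00): a=4.7522, h=5.1397
  candidates: C₊=(2.7045,6.1757) cross=48.850; C₋=(0.1010,-3.7685) cross=-48.850
  mode + wants cross > 0 → take C=(2.7045,6.1757) (cross=48.850)
ex = (C−B)/|BC| = (0.8427,0.5384); ey = (-0.5384,0.8427)
P = B + -3.25·ex + 0.62·ey = (-6.2672,1.1801)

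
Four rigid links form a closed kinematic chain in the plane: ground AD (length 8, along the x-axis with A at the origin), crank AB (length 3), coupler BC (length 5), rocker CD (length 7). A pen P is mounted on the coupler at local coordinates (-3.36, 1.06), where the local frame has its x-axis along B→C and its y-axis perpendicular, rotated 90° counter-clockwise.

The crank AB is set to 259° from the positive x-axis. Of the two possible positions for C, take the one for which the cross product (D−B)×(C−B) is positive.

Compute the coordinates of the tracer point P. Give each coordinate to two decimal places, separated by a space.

A=(0,0), D=(8.00,0)
B = A + 3.00·(cos259°, sin259°) = (-0.5724, -2.9449)
|BD| = 9.0642
circle(B,5.00) ∩ circle(D,7.00): a=3.2082, h=3.8350
  candidates: C₊=(1.2157,1.7244) cross=34.761; C₋=(3.7077,-5.5296) cross=-34.761
  mode + wants cross > 0 → take C=(1.2157,1.7244) (cross=34.761)
ex = (C−B)/|BC| = (0.3576,0.9339); ey = (-0.9339,0.3576)
P = B + -3.36·ex + 1.06·ey = (-2.7640,-5.7036)

-2.76 -5.70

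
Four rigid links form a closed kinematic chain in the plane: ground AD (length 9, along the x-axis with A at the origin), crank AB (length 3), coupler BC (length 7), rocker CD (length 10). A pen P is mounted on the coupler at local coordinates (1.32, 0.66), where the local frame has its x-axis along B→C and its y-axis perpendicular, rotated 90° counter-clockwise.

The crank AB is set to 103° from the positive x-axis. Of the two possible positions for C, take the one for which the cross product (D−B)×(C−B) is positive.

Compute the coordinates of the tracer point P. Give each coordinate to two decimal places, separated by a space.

A=(0,0), D=(9.00,0)
B = A + 3.00·(cos103°, sin103°) = (-0.6749, 2.9231)
|BD| = 10.1068
circle(B,7.00) ∩ circle(D,10.00): a=2.5303, h=6.5267
  candidates: C₊=(3.6350,8.4390) cross=65.964; C₋=(-0.1403,-4.0564) cross=-65.964
  mode + wants cross > 0 → take C=(3.6350,8.4390) (cross=65.964)
ex = (C−B)/|BC| = (0.6157,0.7880); ey = (-0.7880,0.6157)
P = B + 1.32·ex + 0.66·ey = (-0.3822,4.3696)

-0.38 4.37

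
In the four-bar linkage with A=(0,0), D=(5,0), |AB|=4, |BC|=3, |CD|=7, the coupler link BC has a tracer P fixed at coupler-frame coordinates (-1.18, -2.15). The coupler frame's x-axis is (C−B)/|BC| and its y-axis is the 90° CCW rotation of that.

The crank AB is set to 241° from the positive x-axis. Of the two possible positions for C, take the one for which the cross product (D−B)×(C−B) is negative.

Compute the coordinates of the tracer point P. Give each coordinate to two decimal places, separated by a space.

-4.18 -4.49

A=(0,0), D=(5.00,0)
B = A + 4.00·(cos241°, sin241°) = (-1.9392, -3.4985)
|BD| = 7.7713
circle(B,3.00) ∩ circle(D,7.00): a=1.3120, h=2.6979
  candidates: C₊=(-1.9822,-0.4988) cross=20.966; C₋=(0.4469,-5.3169) cross=-20.966
  mode - wants cross < 0 → take C=(0.4469,-5.3169) (cross=-20.966)
ex = (C−B)/|BC| = (0.7954,-0.6061); ey = (0.6061,0.7954)
P = B + -1.18·ex + -2.15·ey = (-4.1809,-4.4933)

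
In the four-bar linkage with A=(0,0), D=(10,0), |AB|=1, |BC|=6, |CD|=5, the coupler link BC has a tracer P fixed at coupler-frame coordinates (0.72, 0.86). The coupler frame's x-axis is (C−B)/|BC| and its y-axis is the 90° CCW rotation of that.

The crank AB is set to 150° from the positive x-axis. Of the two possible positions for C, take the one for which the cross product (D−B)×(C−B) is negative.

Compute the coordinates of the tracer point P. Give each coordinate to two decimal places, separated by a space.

-0.00 1.22

A=(0,0), D=(10.00,0)
B = A + 1.00·(cos150°, sin150°) = (-0.8660, 0.5000)
|BD| = 10.8775
circle(B,6.00) ∩ circle(D,5.00): a=5.9444, h=0.8150
  candidates: C₊=(5.1095,1.0409) cross=8.865; C₋=(5.0346,-0.5874) cross=-8.865
  mode - wants cross < 0 → take C=(5.0346,-0.5874) (cross=-8.865)
ex = (C−B)/|BC| = (0.9834,-0.1812); ey = (0.1812,0.9834)
P = B + 0.72·ex + 0.86·ey = (-0.0021,1.2153)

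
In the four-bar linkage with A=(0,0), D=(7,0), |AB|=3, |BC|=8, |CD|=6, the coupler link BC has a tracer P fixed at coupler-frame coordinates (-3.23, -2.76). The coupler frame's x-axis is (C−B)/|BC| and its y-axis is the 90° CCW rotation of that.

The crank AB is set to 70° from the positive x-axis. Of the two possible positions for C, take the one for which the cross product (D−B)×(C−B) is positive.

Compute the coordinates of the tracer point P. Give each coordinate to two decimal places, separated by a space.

A=(0,0), D=(7.00,0)
B = A + 3.00·(cos70°, sin70°) = (1.0261, 2.8191)
|BD| = 6.6057
circle(B,8.00) ∩ circle(D,6.00): a=5.4222, h=5.8821
  candidates: C₊=(8.4400,5.8246) cross=38.856; C₋=(3.4194,-4.8145) cross=-38.856
  mode + wants cross > 0 → take C=(8.4400,5.8246) (cross=38.856)
ex = (C−B)/|BC| = (0.9267,0.3757); ey = (-0.3757,0.9267)
P = B + -3.23·ex + -2.76·ey = (-0.9304,-0.9522)

-0.93 -0.95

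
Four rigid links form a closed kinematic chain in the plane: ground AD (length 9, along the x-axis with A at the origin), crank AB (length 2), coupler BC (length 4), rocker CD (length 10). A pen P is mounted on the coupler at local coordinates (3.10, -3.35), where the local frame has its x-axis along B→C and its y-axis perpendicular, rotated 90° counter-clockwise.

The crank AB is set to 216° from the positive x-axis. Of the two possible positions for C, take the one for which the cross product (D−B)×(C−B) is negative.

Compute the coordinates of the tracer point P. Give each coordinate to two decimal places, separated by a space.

A=(0,0), D=(9.00,0)
B = A + 2.00·(cos216°, sin216°) = (-1.6180, -1.1756)
|BD| = 10.6829
circle(B,4.00) ∩ circle(D,10.00): a=1.4099, h=3.7433
  candidates: C₊=(-0.6286,2.7001) cross=39.989; C₋=(0.1953,-4.7410) cross=-39.989
  mode - wants cross < 0 → take C=(0.1953,-4.7410) (cross=-39.989)
ex = (C−B)/|BC| = (0.4533,-0.8913); ey = (0.8913,0.4533)
P = B + 3.10·ex + -3.35·ey = (-3.1987,-5.4574)

-3.20 -5.46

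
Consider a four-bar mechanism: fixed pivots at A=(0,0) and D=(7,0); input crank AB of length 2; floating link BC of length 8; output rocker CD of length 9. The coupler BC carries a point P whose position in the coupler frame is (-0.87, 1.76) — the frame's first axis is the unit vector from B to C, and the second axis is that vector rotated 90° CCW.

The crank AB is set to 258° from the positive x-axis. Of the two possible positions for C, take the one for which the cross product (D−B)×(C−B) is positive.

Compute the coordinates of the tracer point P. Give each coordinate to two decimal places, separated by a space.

-2.25 -2.66

A=(0,0), D=(7.00,0)
B = A + 2.00·(cos258°, sin258°) = (-0.4158, -1.9563)
|BD| = 7.6695
circle(B,8.00) ∩ circle(D,9.00): a=2.7265, h=7.5211
  candidates: C₊=(0.3020,6.0114) cross=57.683; C₋=(4.1389,-8.5331) cross=-57.683
  mode + wants cross > 0 → take C=(0.3020,6.0114) (cross=57.683)
ex = (C−B)/|BC| = (0.0897,0.9960); ey = (-0.9960,0.0897)
P = B + -0.87·ex + 1.76·ey = (-2.2468,-2.6649)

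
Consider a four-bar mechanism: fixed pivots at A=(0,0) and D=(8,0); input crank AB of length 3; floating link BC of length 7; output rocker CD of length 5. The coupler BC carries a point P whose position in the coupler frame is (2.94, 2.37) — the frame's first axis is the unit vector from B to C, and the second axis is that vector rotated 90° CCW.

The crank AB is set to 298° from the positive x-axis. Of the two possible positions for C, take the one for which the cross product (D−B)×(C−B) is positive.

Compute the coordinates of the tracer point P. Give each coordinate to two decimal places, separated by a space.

A=(0,0), D=(8.00,0)
B = A + 3.00·(cos298°, sin298°) = (1.4084, -2.6488)
|BD| = 7.1039
circle(B,7.00) ∩ circle(D,5.00): a=5.2412, h=4.6401
  candidates: C₊=(4.5414,3.6109) cross=32.963; C₋=(8.0017,-5.0000) cross=-32.963
  mode + wants cross > 0 → take C=(4.5414,3.6109) (cross=32.963)
ex = (C−B)/|BC| = (0.4476,0.8942); ey = (-0.8942,0.4476)
P = B + 2.94·ex + 2.37·ey = (0.6049,1.0410)

0.60 1.04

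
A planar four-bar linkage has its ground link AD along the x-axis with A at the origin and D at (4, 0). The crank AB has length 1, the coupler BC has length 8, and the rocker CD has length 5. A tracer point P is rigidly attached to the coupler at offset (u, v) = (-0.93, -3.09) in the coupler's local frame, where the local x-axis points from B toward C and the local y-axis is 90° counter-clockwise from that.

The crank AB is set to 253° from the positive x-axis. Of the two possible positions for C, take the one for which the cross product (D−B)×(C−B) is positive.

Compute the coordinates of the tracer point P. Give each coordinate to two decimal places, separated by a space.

1.31 -3.76

A=(0,0), D=(4.00,0)
B = A + 1.00·(cos253°, sin253°) = (-0.2924, -0.9563)
|BD| = 4.3976
circle(B,8.00) ∩ circle(D,5.00): a=6.6330, h=4.4725
  candidates: C₊=(5.2093,4.8515) cross=19.668; C₋=(7.1545,-3.8793) cross=-19.668
  mode + wants cross > 0 → take C=(5.2093,4.8515) (cross=19.668)
ex = (C−B)/|BC| = (0.6877,0.7260); ey = (-0.7260,0.6877)
P = B + -0.93·ex + -3.09·ey = (1.3113,-3.7565)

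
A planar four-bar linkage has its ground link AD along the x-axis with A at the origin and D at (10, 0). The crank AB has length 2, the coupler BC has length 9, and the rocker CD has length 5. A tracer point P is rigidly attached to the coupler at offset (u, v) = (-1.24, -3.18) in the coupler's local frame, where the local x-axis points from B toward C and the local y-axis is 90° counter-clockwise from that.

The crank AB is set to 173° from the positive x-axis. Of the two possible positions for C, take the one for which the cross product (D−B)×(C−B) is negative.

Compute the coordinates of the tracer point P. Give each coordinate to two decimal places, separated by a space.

A=(0,0), D=(10.00,0)
B = A + 2.00·(cos173°, sin173°) = (-1.9851, 0.2437)
|BD| = 11.9876
circle(B,9.00) ∩ circle(D,5.00): a=8.3295, h=3.4086
  candidates: C₊=(6.4120,3.4823) cross=40.861; C₋=(6.2734,-3.3336) cross=-40.861
  mode - wants cross < 0 → take C=(6.2734,-3.3336) (cross=-40.861)
ex = (C−B)/|BC| = (0.9176,-0.3975); ey = (0.3975,0.9176)
P = B + -1.24·ex + -3.18·ey = (-4.3869,-2.1814)

-4.39 -2.18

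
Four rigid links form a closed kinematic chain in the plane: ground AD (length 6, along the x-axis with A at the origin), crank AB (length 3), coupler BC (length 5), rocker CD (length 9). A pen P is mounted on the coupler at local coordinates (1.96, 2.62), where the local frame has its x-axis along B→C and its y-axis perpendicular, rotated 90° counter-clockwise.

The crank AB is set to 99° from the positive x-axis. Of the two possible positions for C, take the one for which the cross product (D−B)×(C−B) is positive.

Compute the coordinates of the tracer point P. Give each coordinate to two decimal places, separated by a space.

A=(0,0), D=(6.00,0)
B = A + 3.00·(cos99°, sin99°) = (-0.4693, 2.9631)
|BD| = 7.1156
circle(B,5.00) ∩ circle(D,9.00): a=-0.3772, h=4.9857
  candidates: C₊=(1.2639,7.6531) cross=35.477; C₋=(-2.8884,-1.4128) cross=-35.477
  mode + wants cross > 0 → take C=(1.2639,7.6531) (cross=35.477)
ex = (C−B)/|BC| = (0.3466,0.9380); ey = (-0.9380,0.3466)
P = B + 1.96·ex + 2.62·ey = (-2.2474,5.7097)

-2.25 5.71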